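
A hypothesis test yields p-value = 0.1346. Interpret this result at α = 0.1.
Since p = 0.1346 > α = 0.1, fail to reject H₀.
There is insufficient evidence to reject the null hypothesis; the result is not statistically significant at the 0.1 level.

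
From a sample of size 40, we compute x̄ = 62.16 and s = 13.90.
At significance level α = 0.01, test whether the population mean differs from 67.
One-sample t-test:
H₀: μ = 67
H₁: μ ≠ 67
df = n - 1 = 39
t = (x̄ - μ₀) / (s/√n) = (62.16 - 67) / (13.90/√40) = -2.202
p-value = 0.0336

Since p-value > α = 0.01, we fail to reject H₀.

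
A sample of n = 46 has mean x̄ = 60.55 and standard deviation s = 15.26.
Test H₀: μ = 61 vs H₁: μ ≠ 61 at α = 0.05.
One-sample t-test:
H₀: μ = 61
H₁: μ ≠ 61
df = n - 1 = 45
t = (x̄ - μ₀) / (s/√n) = (60.55 - 61) / (15.26/√46) = -0.200
p-value = 0.8424

Since p-value > α = 0.05, we fail to reject H₀.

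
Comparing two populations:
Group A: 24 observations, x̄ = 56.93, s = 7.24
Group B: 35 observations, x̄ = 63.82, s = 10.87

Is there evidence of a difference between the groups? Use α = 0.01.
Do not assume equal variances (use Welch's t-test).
Welch's two-sample t-test:
H₀: μ₁ = μ₂
H₁: μ₁ ≠ μ₂
s₁²/n₁ = 7.24²/24 = 2.1841,  s₂²/n₂ = 10.87²/35 = 3.3759
SE = √(s₁²/n₁ + s₂²/n₂) = √(2.1841 + 3.3759) = 2.3580
df (Welch-Satterthwaite) = (s₁²/n₁ + s₂²/n₂)² / [(s₁²/n₁)²/(n₁-1) + (s₂²/n₂)²/(n₂-1)] ≈ 56.97
t = (x̄₁ - x̄₂) / SE = (56.93 - 63.82) / 2.3580 = -6.89 / 2.3580 = -2.922
p-value = 0.0050

Since p-value < α = 0.01, we reject H₀.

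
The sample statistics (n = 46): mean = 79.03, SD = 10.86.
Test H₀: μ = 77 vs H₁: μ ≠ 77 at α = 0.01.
One-sample t-test:
H₀: μ = 77
H₁: μ ≠ 77
df = n - 1 = 45
t = (x̄ - μ₀) / (s/√n) = (79.03 - 77) / (10.86/√46) = 1.268
p-value = 0.2114

Since p-value > α = 0.01, we fail to reject H₀.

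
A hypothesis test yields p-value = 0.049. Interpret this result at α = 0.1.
Since p = 0.049 < α = 0.1, reject H₀.
There is sufficient evidence to reject the null hypothesis; the result is statistically significant at the 0.1 level.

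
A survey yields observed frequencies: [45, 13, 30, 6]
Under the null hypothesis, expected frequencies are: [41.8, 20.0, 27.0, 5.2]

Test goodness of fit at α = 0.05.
Chi-square goodness of fit test:
H₀: observed counts match expected distribution
H₁: observed counts differ from expected distribution
df = k - 1 = 3
χ² = Σ(O - E)²/E
   = (45 - 41.8)²/41.8 + (13 - 20.0)²/20.0 + (30 - 27.0)²/27.0 + (6 - 5.2)²/5.2
   = 0.245 + 2.450 + 0.333 + 0.123
   = 3.15
p-value = 0.3689

Since p-value > α = 0.05, we fail to reject H₀.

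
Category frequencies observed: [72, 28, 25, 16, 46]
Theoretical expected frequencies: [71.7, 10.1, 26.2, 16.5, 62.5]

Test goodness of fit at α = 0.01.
Chi-square goodness of fit test:
H₀: observed counts match expected distribution
H₁: observed counts differ from expected distribution
df = k - 1 = 4
χ² = Σ(O - E)²/E
   = (72 - 71.7)²/71.7 + (28 - 10.1)²/10.1 + (25 - 26.2)²/26.2 + (16 - 16.5)²/16.5 + (46 - 62.5)²/62.5
   = 0.001 + 31.724 + 0.055 + 0.015 + 4.356
   = 36.15
p-value < 0.0001

Since p-value < α = 0.01, we reject H₀.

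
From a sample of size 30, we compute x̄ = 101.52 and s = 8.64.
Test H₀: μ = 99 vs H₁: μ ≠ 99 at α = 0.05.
One-sample t-test:
H₀: μ = 99
H₁: μ ≠ 99
df = n - 1 = 29
t = (x̄ - μ₀) / (s/√n) = (101.52 - 99) / (8.64/√30) = 1.598
p-value = 0.1210

Since p-value > α = 0.05, we fail to reject H₀.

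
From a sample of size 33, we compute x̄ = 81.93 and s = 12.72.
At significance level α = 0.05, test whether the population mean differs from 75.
One-sample t-test:
H₀: μ = 75
H₁: μ ≠ 75
df = n - 1 = 32
t = (x̄ - μ₀) / (s/√n) = (81.93 - 75) / (12.72/√33) = 3.130
p-value = 0.0037

Since p-value < α = 0.05, we reject H₀.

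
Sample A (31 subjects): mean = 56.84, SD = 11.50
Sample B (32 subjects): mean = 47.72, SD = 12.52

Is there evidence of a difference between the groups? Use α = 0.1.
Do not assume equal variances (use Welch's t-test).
Welch's two-sample t-test:
H₀: μ₁ = μ₂
H₁: μ₁ ≠ μ₂
s₁²/n₁ = 11.50²/31 = 4.2661,  s₂²/n₂ = 12.52²/32 = 4.8984
SE = √(s₁²/n₁ + s₂²/n₂) = √(4.2661 + 4.8984) = 3.0273
df (Welch-Satterthwaite) = (s₁²/n₁ + s₂²/n₂)² / [(s₁²/n₁)²/(n₁-1) + (s₂²/n₂)²/(n₂-1)] ≈ 60.83
t = (x̄₁ - x̄₂) / SE = (56.84 - 47.72) / 3.0273 = 9.12 / 3.0273 = 3.013
p-value = 0.0038

Since p-value < α = 0.1, we reject H₀.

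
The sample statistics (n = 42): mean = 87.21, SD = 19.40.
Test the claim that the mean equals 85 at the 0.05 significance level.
One-sample t-test:
H₀: μ = 85
H₁: μ ≠ 85
df = n - 1 = 41
t = (x̄ - μ₀) / (s/√n) = (87.21 - 85) / (19.40/√42) = 0.738
p-value = 0.4646

Since p-value > α = 0.05, we fail to reject H₀.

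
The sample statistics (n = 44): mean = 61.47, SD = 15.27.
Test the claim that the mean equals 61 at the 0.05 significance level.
One-sample t-test:
H₀: μ = 61
H₁: μ ≠ 61
df = n - 1 = 43
t = (x̄ - μ₀) / (s/√n) = (61.47 - 61) / (15.27/√44) = 0.204
p-value = 0.8392

Since p-value > α = 0.05, we fail to reject H₀.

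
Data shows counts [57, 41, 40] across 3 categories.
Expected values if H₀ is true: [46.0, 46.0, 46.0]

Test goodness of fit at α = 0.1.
Chi-square goodness of fit test:
H₀: observed counts match expected distribution
H₁: observed counts differ from expected distribution
df = k - 1 = 2
χ² = Σ(O - E)²/E
   = (57 - 46.0)²/46.0 + (41 - 46.0)²/46.0 + (40 - 46.0)²/46.0
   = 2.630 + 0.543 + 0.783
   = 3.96
p-value = 0.1383

Since p-value > α = 0.1, we fail to reject H₀.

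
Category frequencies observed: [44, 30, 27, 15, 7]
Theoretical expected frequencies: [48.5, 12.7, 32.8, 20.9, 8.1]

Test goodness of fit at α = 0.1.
Chi-square goodness of fit test:
H₀: observed counts match expected distribution
H₁: observed counts differ from expected distribution
df = k - 1 = 4
χ² = Σ(O - E)²/E
   = (44 - 48.5)²/48.5 + (30 - 12.7)²/12.7 + (27 - 32.8)²/32.8 + (15 - 20.9)²/20.9 + (7 - 8.1)²/8.1
   = 0.418 + 23.566 + 1.026 + 1.666 + 0.149
   = 26.82
p-value < 0.0001

Since p-value < α = 0.1, we reject H₀.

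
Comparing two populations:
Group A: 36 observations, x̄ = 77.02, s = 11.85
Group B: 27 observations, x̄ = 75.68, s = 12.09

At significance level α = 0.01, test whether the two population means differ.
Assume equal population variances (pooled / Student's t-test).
Student's two-sample t-test (equal variances):
H₀: μ₁ = μ₂
H₁: μ₁ ≠ μ₂
df = n₁ + n₂ - 2 = 61
Pooled variance s_p² = [(n₁-1)s₁² + (n₂-1)s₂²] / (n₁ + n₂ - 2) = [(35)(11.85²) + (26)(12.09²)] / 61 = 142.8714
SE = √(s_p²(1/n₁ + 1/n₂)) = √(142.8714 × (1/36 + 1/27)) = 3.0431
t = (x̄₁ - x̄₂) / SE = (77.02 - 75.68) / 3.0431 = 1.34 / 3.0431 = 0.440
p-value = 0.6612

Since p-value > α = 0.01, we fail to reject H₀.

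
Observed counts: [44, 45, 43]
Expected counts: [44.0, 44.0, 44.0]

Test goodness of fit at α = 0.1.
Chi-square goodness of fit test:
H₀: observed counts match expected distribution
H₁: observed counts differ from expected distribution
df = k - 1 = 2
χ² = Σ(O - E)²/E
   = (44 - 44.0)²/44.0 + (45 - 44.0)²/44.0 + (43 - 44.0)²/44.0
   = 0.000 + 0.023 + 0.023
   = 0.05
p-value = 0.9775

Since p-value > α = 0.1, we fail to reject H₀.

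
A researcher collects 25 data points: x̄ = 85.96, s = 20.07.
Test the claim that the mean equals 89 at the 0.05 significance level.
One-sample t-test:
H₀: μ = 89
H₁: μ ≠ 89
df = n - 1 = 24
t = (x̄ - μ₀) / (s/√n) = (85.96 - 89) / (20.07/√25) = -0.757
p-value = 0.4562

Since p-value > α = 0.05, we fail to reject H₀.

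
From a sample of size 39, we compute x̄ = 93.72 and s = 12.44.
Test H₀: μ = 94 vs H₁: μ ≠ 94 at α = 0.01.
One-sample t-test:
H₀: μ = 94
H₁: μ ≠ 94
df = n - 1 = 38
t = (x̄ - μ₀) / (s/√n) = (93.72 - 94) / (12.44/√39) = -0.141
p-value = 0.8890

Since p-value > α = 0.01, we fail to reject H₀.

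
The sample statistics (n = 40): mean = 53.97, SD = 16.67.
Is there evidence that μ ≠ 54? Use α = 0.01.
One-sample t-test:
H₀: μ = 54
H₁: μ ≠ 54
df = n - 1 = 39
t = (x̄ - μ₀) / (s/√n) = (53.97 - 54) / (16.67/√40) = -0.011
p-value = 0.9910

Since p-value > α = 0.01, we fail to reject H₀.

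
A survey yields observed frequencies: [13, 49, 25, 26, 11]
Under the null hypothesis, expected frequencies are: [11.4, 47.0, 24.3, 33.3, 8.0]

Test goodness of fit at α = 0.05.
Chi-square goodness of fit test:
H₀: observed counts match expected distribution
H₁: observed counts differ from expected distribution
df = k - 1 = 4
χ² = Σ(O - E)²/E
   = (13 - 11.4)²/11.4 + (49 - 47.0)²/47.0 + (25 - 24.3)²/24.3 + (26 - 33.3)²/33.3 + (11 - 8.0)²/8.0
   = 0.225 + 0.085 + 0.020 + 1.600 + 1.125
   = 3.06
p-value = 0.5486

Since p-value > α = 0.05, we fail to reject H₀.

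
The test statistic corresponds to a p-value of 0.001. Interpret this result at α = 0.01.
Since p = 0.001 < α = 0.01, reject H₀.
There is sufficient evidence to reject the null hypothesis; the result is statistically significant at the 0.01 level.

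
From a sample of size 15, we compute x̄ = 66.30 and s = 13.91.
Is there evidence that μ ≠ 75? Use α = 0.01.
One-sample t-test:
H₀: μ = 75
H₁: μ ≠ 75
df = n - 1 = 14
t = (x̄ - μ₀) / (s/√n) = (66.30 - 75) / (13.91/√15) = -2.422
p-value = 0.0296

Since p-value > α = 0.01, we fail to reject H₀.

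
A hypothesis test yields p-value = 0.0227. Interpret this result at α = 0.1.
Since p = 0.0227 < α = 0.1, reject H₀.
There is sufficient evidence to reject the null hypothesis; the result is statistically significant at the 0.1 level.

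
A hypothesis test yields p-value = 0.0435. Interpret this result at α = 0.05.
Since p = 0.0435 < α = 0.05, reject H₀.
There is sufficient evidence to reject the null hypothesis; the result is statistically significant at the 0.05 level.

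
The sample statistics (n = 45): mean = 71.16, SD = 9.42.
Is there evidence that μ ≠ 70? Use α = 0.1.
One-sample t-test:
H₀: μ = 70
H₁: μ ≠ 70
df = n - 1 = 44
t = (x̄ - μ₀) / (s/√n) = (71.16 - 70) / (9.42/√45) = 0.826
p-value = 0.4132

Since p-value > α = 0.1, we fail to reject H₀.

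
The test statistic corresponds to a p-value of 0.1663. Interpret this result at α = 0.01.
Since p = 0.1663 > α = 0.01, fail to reject H₀.
There is insufficient evidence to reject the null hypothesis; the result is not statistically significant at the 0.01 level.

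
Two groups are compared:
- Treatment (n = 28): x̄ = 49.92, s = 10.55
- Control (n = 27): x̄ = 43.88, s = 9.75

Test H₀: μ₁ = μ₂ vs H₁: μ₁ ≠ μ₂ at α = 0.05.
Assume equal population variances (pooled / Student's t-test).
Student's two-sample t-test (equal variances):
H₀: μ₁ = μ₂
H₁: μ₁ ≠ μ₂
df = n₁ + n₂ - 2 = 53
Pooled variance s_p² = [(n₁-1)s₁² + (n₂-1)s₂²] / (n₁ + n₂ - 2) = [(27)(10.55²) + (26)(9.75²)] / 53 = 103.3357
SE = √(s_p²(1/n₁ + 1/n₂)) = √(103.3357 × (1/28 + 1/27)) = 2.7419
t = (x̄₁ - x̄₂) / SE = (49.92 - 43.88) / 2.7419 = 6.04 / 2.7419 = 2.203
p-value = 0.0320

Since p-value < α = 0.05, we reject H₀.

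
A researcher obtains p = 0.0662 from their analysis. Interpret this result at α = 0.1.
Since p = 0.0662 < α = 0.1, reject H₀.
There is sufficient evidence to reject the null hypothesis; the result is statistically significant at the 0.1 level.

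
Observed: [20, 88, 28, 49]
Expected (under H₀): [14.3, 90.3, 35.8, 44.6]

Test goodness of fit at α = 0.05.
Chi-square goodness of fit test:
H₀: observed counts match expected distribution
H₁: observed counts differ from expected distribution
df = k - 1 = 3
χ² = Σ(O - E)²/E
   = (20 - 14.3)²/14.3 + (88 - 90.3)²/90.3 + (28 - 35.8)²/35.8 + (49 - 44.6)²/44.6
   = 2.272 + 0.059 + 1.699 + 0.434
   = 4.46
p-value = 0.2155

Since p-value > α = 0.05, we fail to reject H₀.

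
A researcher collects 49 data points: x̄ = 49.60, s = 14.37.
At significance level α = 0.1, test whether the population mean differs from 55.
One-sample t-test:
H₀: μ = 55
H₁: μ ≠ 55
df = n - 1 = 48
t = (x̄ - μ₀) / (s/√n) = (49.60 - 55) / (14.37/√49) = -2.630
p-value = 0.0114

Since p-value < α = 0.1, we reject H₀.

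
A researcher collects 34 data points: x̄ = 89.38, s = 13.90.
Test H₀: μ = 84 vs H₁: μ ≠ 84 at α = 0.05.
One-sample t-test:
H₀: μ = 84
H₁: μ ≠ 84
df = n - 1 = 33
t = (x̄ - μ₀) / (s/√n) = (89.38 - 84) / (13.90/√34) = 2.257
p-value = 0.0308

Since p-value < α = 0.05, we reject H₀.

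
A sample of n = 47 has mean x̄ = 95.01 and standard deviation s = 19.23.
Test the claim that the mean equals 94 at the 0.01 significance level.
One-sample t-test:
H₀: μ = 94
H₁: μ ≠ 94
df = n - 1 = 46
t = (x̄ - μ₀) / (s/√n) = (95.01 - 94) / (19.23/√47) = 0.360
p-value = 0.7204

Since p-value > α = 0.01, we fail to reject H₀.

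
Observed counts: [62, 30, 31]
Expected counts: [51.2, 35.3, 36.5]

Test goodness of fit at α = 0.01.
Chi-square goodness of fit test:
H₀: observed counts match expected distribution
H₁: observed counts differ from expected distribution
df = k - 1 = 2
χ² = Σ(O - E)²/E
   = (62 - 51.2)²/51.2 + (30 - 35.3)²/35.3 + (31 - 36.5)²/36.5
   = 2.278 + 0.796 + 0.829
   = 3.90
p-value = 0.1421

Since p-value > α = 0.01, we fail to reject H₀.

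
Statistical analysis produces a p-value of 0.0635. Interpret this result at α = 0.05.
Since p = 0.0635 > α = 0.05, fail to reject H₀.
There is insufficient evidence to reject the null hypothesis; the result is not statistically significant at the 0.05 level.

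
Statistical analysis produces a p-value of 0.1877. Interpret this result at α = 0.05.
Since p = 0.1877 > α = 0.05, fail to reject H₀.
There is insufficient evidence to reject the null hypothesis; the result is not statistically significant at the 0.05 level.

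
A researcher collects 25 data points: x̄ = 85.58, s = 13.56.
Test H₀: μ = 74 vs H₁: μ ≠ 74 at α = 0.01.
One-sample t-test:
H₀: μ = 74
H₁: μ ≠ 74
df = n - 1 = 24
t = (x̄ - μ₀) / (s/√n) = (85.58 - 74) / (13.56/√25) = 4.270
p-value = 0.0003

Since p-value < α = 0.01, we reject H₀.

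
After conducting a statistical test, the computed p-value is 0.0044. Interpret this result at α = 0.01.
Since p = 0.0044 < α = 0.01, reject H₀.
There is sufficient evidence to reject the null hypothesis; the result is statistically significant at the 0.01 level.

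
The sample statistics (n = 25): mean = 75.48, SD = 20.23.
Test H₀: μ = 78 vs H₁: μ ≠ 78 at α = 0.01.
One-sample t-test:
H₀: μ = 78
H₁: μ ≠ 78
df = n - 1 = 24
t = (x̄ - μ₀) / (s/√n) = (75.48 - 78) / (20.23/√25) = -0.623
p-value = 0.5393

Since p-value > α = 0.01, we fail to reject H₀.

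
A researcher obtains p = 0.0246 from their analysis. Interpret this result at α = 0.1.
Since p = 0.0246 < α = 0.1, reject H₀.
There is sufficient evidence to reject the null hypothesis; the result is statistically significant at the 0.1 level.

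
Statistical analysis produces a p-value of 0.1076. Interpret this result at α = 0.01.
Since p = 0.1076 > α = 0.01, fail to reject H₀.
There is insufficient evidence to reject the null hypothesis; the result is not statistically significant at the 0.01 level.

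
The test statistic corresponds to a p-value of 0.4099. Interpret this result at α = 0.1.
Since p = 0.4099 > α = 0.1, fail to reject H₀.
There is insufficient evidence to reject the null hypothesis; the result is not statistically significant at the 0.1 level.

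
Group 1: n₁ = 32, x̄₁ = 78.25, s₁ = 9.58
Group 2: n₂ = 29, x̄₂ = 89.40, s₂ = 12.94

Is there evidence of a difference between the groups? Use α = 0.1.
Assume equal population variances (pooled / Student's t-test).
Student's two-sample t-test (equal variances):
H₀: μ₁ = μ₂
H₁: μ₁ ≠ μ₂
df = n₁ + n₂ - 2 = 59
Pooled variance s_p² = [(n₁-1)s₁² + (n₂-1)s₂²] / (n₁ + n₂ - 2) = [(31)(9.58²) + (28)(12.94²)] / 59 = 127.6863
SE = √(s_p²(1/n₁ + 1/n₂)) = √(127.6863 × (1/32 + 1/29)) = 2.8971
t = (x̄₁ - x̄₂) / SE = (78.25 - 89.40) / 2.8971 = -11.15 / 2.8971 = -3.849
p-value = 0.0003

Since p-value < α = 0.1, we reject H₀.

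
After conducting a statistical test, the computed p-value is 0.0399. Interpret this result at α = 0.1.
Since p = 0.0399 < α = 0.1, reject H₀.
There is sufficient evidence to reject the null hypothesis; the result is statistically significant at the 0.1 level.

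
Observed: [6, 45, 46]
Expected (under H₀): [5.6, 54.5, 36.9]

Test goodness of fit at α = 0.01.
Chi-square goodness of fit test:
H₀: observed counts match expected distribution
H₁: observed counts differ from expected distribution
df = k - 1 = 2
χ² = Σ(O - E)²/E
   = (6 - 5.6)²/5.6 + (45 - 54.5)²/54.5 + (46 - 36.9)²/36.9
   = 0.029 + 1.656 + 2.244
   = 3.93
p-value = 0.1402

Since p-value > α = 0.01, we fail to reject H₀.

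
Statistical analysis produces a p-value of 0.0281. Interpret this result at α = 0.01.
Since p = 0.0281 > α = 0.01, fail to reject H₀.
There is insufficient evidence to reject the null hypothesis; the result is not statistically significant at the 0.01 level.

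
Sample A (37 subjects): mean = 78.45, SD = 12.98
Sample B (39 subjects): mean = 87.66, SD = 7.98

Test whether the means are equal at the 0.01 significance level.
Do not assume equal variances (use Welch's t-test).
Welch's two-sample t-test:
H₀: μ₁ = μ₂
H₁: μ₁ ≠ μ₂
s₁²/n₁ = 12.98²/37 = 4.5535,  s₂²/n₂ = 7.98²/39 = 1.6328
SE = √(s₁²/n₁ + s₂²/n₂) = √(4.5535 + 1.6328) = 2.4872
df (Welch-Satterthwaite) = (s₁²/n₁ + s₂²/n₂)² / [(s₁²/n₁)²/(n₁-1) + (s₂²/n₂)²/(n₂-1)] ≈ 59.23
t = (x̄₁ - x̄₂) / SE = (78.45 - 87.66) / 2.4872 = -9.21 / 2.4872 = -3.703
p-value = 0.0005

Since p-value < α = 0.01, we reject H₀.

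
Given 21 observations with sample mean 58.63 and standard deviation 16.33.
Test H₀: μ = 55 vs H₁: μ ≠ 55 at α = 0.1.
One-sample t-test:
H₀: μ = 55
H₁: μ ≠ 55
df = n - 1 = 20
t = (x̄ - μ₀) / (s/√n) = (58.63 - 55) / (16.33/√21) = 1.019
p-value = 0.3205

Since p-value > α = 0.1, we fail to reject H₀.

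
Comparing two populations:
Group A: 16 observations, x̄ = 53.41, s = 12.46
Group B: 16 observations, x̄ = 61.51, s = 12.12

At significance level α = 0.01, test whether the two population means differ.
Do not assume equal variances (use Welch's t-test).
Welch's two-sample t-test:
H₀: μ₁ = μ₂
H₁: μ₁ ≠ μ₂
s₁²/n₁ = 12.46²/16 = 9.7032,  s₂²/n₂ = 12.12²/16 = 9.1809
SE = √(s₁²/n₁ + s₂²/n₂) = √(9.7032 + 9.1809) = 4.3456
df (Welch-Satterthwaite) = (s₁²/n₁ + s₂²/n₂)² / [(s₁²/n₁)²/(n₁-1) + (s₂²/n₂)²/(n₂-1)] ≈ 29.98
t = (x̄₁ - x̄₂) / SE = (53.41 - 61.51) / 4.3456 = -8.10 / 4.3456 = -1.864
p-value = 0.0721

Since p-value > α = 0.01, we fail to reject H₀.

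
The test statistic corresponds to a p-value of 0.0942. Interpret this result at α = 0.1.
Since p = 0.0942 < α = 0.1, reject H₀.
There is sufficient evidence to reject the null hypothesis; the result is statistically significant at the 0.1 level.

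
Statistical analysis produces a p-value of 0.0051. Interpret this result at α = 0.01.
Since p = 0.0051 < α = 0.01, reject H₀.
There is sufficient evidence to reject the null hypothesis; the result is statistically significant at the 0.01 level.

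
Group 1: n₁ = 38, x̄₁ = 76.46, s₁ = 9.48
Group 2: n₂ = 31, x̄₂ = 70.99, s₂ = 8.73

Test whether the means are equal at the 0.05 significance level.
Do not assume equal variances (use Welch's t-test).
Welch's two-sample t-test:
H₀: μ₁ = μ₂
H₁: μ₁ ≠ μ₂
s₁²/n₁ = 9.48²/38 = 2.3650,  s₂²/n₂ = 8.73²/31 = 2.4585
SE = √(s₁²/n₁ + s₂²/n₂) = √(2.3650 + 2.4585) = 2.1962
df (Welch-Satterthwaite) = (s₁²/n₁ + s₂²/n₂)² / [(s₁²/n₁)²/(n₁-1) + (s₂²/n₂)²/(n₂-1)] ≈ 65.98
t = (x̄₁ - x̄₂) / SE = (76.46 - 70.99) / 2.1962 = 5.47 / 2.1962 = 2.491
p-value = 0.0153

Since p-value < α = 0.05, we reject H₀.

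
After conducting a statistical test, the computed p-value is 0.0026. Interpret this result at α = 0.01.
Since p = 0.0026 < α = 0.01, reject H₀.
There is sufficient evidence to reject the null hypothesis; the result is statistically significant at the 0.01 level.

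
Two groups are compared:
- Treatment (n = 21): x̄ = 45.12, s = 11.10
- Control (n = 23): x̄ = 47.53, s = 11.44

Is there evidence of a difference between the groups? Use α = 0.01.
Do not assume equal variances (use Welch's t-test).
Welch's two-sample t-test:
H₀: μ₁ = μ₂
H₁: μ₁ ≠ μ₂
s₁²/n₁ = 11.10²/21 = 5.8671,  s₂²/n₂ = 11.44²/23 = 5.6902
SE = √(s₁²/n₁ + s₂²/n₂) = √(5.8671 + 5.6902) = 3.3996
df (Welch-Satterthwaite) = (s₁²/n₁ + s₂²/n₂)² / [(s₁²/n₁)²/(n₁-1) + (s₂²/n₂)²/(n₂-1)] ≈ 41.83
t = (x̄₁ - x̄₂) / SE = (45.12 - 47.53) / 3.3996 = -2.41 / 3.3996 = -0.709
p-value = 0.4823

Since p-value > α = 0.01, we fail to reject H₀.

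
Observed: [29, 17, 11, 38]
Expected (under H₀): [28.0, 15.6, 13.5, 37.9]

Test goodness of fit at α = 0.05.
Chi-square goodness of fit test:
H₀: observed counts match expected distribution
H₁: observed counts differ from expected distribution
df = k - 1 = 3
χ² = Σ(O - E)²/E
   = (29 - 28.0)²/28.0 + (17 - 15.6)²/15.6 + (11 - 13.5)²/13.5 + (38 - 37.9)²/37.9
   = 0.036 + 0.126 + 0.463 + 0.000
   = 0.62
p-value = 0.8908

Since p-value > α = 0.05, we fail to reject H₀.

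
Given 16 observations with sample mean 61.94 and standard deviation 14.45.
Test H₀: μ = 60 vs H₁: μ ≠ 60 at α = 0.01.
One-sample t-test:
H₀: μ = 60
H₁: μ ≠ 60
df = n - 1 = 15
t = (x̄ - μ₀) / (s/√n) = (61.94 - 60) / (14.45/√16) = 0.537
p-value = 0.5991

Since p-value > α = 0.01, we fail to reject H₀.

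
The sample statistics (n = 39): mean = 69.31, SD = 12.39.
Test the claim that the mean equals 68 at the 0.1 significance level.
One-sample t-test:
H₀: μ = 68
H₁: μ ≠ 68
df = n - 1 = 38
t = (x̄ - μ₀) / (s/√n) = (69.31 - 68) / (12.39/√39) = 0.660
p-value = 0.5131

Since p-value > α = 0.1, we fail to reject H₀.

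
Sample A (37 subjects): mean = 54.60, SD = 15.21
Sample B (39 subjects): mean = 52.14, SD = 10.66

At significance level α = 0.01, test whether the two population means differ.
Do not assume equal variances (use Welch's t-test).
Welch's two-sample t-test:
H₀: μ₁ = μ₂
H₁: μ₁ ≠ μ₂
s₁²/n₁ = 15.21²/37 = 6.2525,  s₂²/n₂ = 10.66²/39 = 2.9137
SE = √(s₁²/n₁ + s₂²/n₂) = √(6.2525 + 2.9137) = 3.0276
df (Welch-Satterthwaite) = (s₁²/n₁ + s₂²/n₂)² / [(s₁²/n₁)²/(n₁-1) + (s₂²/n₂)²/(n₂-1)] ≈ 64.17
t = (x̄₁ - x̄₂) / SE = (54.60 - 52.14) / 3.0276 = 2.46 / 3.0276 = 0.813
p-value = 0.4195

Since p-value > α = 0.01, we fail to reject H₀.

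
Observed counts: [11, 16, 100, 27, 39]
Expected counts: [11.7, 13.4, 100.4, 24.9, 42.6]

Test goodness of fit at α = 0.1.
Chi-square goodness of fit test:
H₀: observed counts match expected distribution
H₁: observed counts differ from expected distribution
df = k - 1 = 4
χ² = Σ(O - E)²/E
   = (11 - 11.7)²/11.7 + (16 - 13.4)²/13.4 + (100 - 100.4)²/100.4 + (27 - 24.9)²/24.9 + (39 - 42.6)²/42.6
   = 0.042 + 0.504 + 0.002 + 0.177 + 0.304
   = 1.03
p-value = 0.9053

Since p-value > α = 0.1, we fail to reject H₀.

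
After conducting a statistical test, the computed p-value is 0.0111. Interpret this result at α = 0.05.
Since p = 0.0111 < α = 0.05, reject H₀.
There is sufficient evidence to reject the null hypothesis; the result is statistically significant at the 0.05 level.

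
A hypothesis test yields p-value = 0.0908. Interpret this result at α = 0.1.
Since p = 0.0908 < α = 0.1, reject H₀.
There is sufficient evidence to reject the null hypothesis; the result is statistically significant at the 0.1 level.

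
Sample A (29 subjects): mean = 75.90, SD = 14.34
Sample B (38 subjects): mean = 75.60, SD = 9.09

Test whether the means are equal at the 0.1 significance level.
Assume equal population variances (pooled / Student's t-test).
Student's two-sample t-test (equal variances):
H₀: μ₁ = μ₂
H₁: μ₁ ≠ μ₂
df = n₁ + n₂ - 2 = 65
Pooled variance s_p² = [(n₁-1)s₁² + (n₂-1)s₂²] / (n₁ + n₂ - 2) = [(28)(14.34²) + (37)(9.09²)] / 65 = 135.6159
SE = √(s_p²(1/n₁ + 1/n₂)) = √(135.6159 × (1/29 + 1/38)) = 2.8715
t = (x̄₁ - x̄₂) / SE = (75.90 - 75.60) / 2.8715 = 0.30 / 2.8715 = 0.104
p-value = 0.9171

Since p-value > α = 0.1, we fail to reject H₀.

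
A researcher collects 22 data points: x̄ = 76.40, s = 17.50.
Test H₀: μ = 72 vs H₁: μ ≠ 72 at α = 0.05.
One-sample t-test:
H₀: μ = 72
H₁: μ ≠ 72
df = n - 1 = 21
t = (x̄ - μ₀) / (s/√n) = (76.40 - 72) / (17.50/√22) = 1.179
p-value = 0.2515

Since p-value > α = 0.05, we fail to reject H₀.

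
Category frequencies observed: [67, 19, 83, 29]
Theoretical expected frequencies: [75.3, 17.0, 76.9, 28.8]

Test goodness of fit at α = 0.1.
Chi-square goodness of fit test:
H₀: observed counts match expected distribution
H₁: observed counts differ from expected distribution
df = k - 1 = 3
χ² = Σ(O - E)²/E
   = (67 - 75.3)²/75.3 + (19 - 17.0)²/17.0 + (83 - 76.9)²/76.9 + (29 - 28.8)²/28.8
   = 0.915 + 0.235 + 0.484 + 0.001
   = 1.64
p-value = 0.6514

Since p-value > α = 0.1, we fail to reject H₀.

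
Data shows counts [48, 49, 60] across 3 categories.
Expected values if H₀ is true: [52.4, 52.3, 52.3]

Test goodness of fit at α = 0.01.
Chi-square goodness of fit test:
H₀: observed counts match expected distribution
H₁: observed counts differ from expected distribution
df = k - 1 = 2
χ² = Σ(O - E)²/E
   = (48 - 52.4)²/52.4 + (49 - 52.3)²/52.3 + (60 - 52.3)²/52.3
   = 0.369 + 0.208 + 1.134
   = 1.71
p-value = 0.4250

Since p-value > α = 0.01, we fail to reject H₀.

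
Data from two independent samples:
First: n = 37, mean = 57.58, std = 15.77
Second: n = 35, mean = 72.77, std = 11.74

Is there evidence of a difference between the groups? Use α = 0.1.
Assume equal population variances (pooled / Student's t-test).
Student's two-sample t-test (equal variances):
H₀: μ₁ = μ₂
H₁: μ₁ ≠ μ₂
df = n₁ + n₂ - 2 = 70
Pooled variance s_p² = [(n₁-1)s₁² + (n₂-1)s₂²] / (n₁ + n₂ - 2) = [(36)(15.77²) + (34)(11.74²)] / 70 = 194.8440
SE = √(s_p²(1/n₁ + 1/n₂)) = √(194.8440 × (1/37 + 1/35)) = 3.2914
t = (x̄₁ - x̄₂) / SE = (57.58 - 72.77) / 3.2914 = -15.19 / 3.2914 = -4.615
p-value < 0.0001

Since p-value < α = 0.1, we reject H₀.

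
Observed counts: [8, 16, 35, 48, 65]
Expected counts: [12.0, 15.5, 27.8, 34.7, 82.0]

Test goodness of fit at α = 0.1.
Chi-square goodness of fit test:
H₀: observed counts match expected distribution
H₁: observed counts differ from expected distribution
df = k - 1 = 4
χ² = Σ(O - E)²/E
   = (8 - 12.0)²/12.0 + (16 - 15.5)²/15.5 + (35 - 27.8)²/27.8 + (48 - 34.7)²/34.7 + (65 - 82.0)²/82.0
   = 1.333 + 0.016 + 1.865 + 5.098 + 3.524
   = 11.84
p-value = 0.0186

Since p-value < α = 0.1, we reject H₀.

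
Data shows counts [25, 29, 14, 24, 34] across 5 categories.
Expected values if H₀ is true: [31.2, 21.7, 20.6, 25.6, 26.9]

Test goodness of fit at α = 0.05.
Chi-square goodness of fit test:
H₀: observed counts match expected distribution
H₁: observed counts differ from expected distribution
df = k - 1 = 4
χ² = Σ(O - E)²/E
   = (25 - 31.2)²/31.2 + (29 - 21.7)²/21.7 + (14 - 20.6)²/20.6 + (24 - 25.6)²/25.6 + (34 - 26.9)²/26.9
   = 1.232 + 2.456 + 2.115 + 0.100 + 1.874
   = 7.78
p-value = 0.1001

Since p-value > α = 0.05, we fail to reject H₀.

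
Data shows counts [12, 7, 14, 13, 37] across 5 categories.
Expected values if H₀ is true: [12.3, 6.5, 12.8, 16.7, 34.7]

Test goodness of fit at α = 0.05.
Chi-square goodness of fit test:
H₀: observed counts match expected distribution
H₁: observed counts differ from expected distribution
df = k - 1 = 4
χ² = Σ(O - E)²/E
   = (12 - 12.3)²/12.3 + (7 - 6.5)²/6.5 + (14 - 12.8)²/12.8 + (13 - 16.7)²/16.7 + (37 - 34.7)²/34.7
   = 0.007 + 0.038 + 0.112 + 0.820 + 0.152
   = 1.13
p-value = 0.8894

Since p-value > α = 0.05, we fail to reject H₀.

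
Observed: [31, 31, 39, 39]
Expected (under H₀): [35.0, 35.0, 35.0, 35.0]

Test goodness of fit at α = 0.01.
Chi-square goodness of fit test:
H₀: observed counts match expected distribution
H₁: observed counts differ from expected distribution
df = k - 1 = 3
χ² = Σ(O - E)²/E
   = (31 - 35.0)²/35.0 + (31 - 35.0)²/35.0 + (39 - 35.0)²/35.0 + (39 - 35.0)²/35.0
   = 0.457 + 0.457 + 0.457 + 0.457
   = 1.83
p-value = 0.6087

Since p-value > α = 0.01, we fail to reject H₀.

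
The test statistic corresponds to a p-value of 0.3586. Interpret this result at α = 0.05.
Since p = 0.3586 > α = 0.05, fail to reject H₀.
There is insufficient evidence to reject the null hypothesis; the result is not statistically significant at the 0.05 level.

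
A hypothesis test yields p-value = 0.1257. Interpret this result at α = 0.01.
Since p = 0.1257 > α = 0.01, fail to reject H₀.
There is insufficient evidence to reject the null hypothesis; the result is not statistically significant at the 0.01 level.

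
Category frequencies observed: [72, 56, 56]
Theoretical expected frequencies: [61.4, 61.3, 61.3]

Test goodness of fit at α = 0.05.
Chi-square goodness of fit test:
H₀: observed counts match expected distribution
H₁: observed counts differ from expected distribution
df = k - 1 = 2
χ² = Σ(O - E)²/E
   = (72 - 61.4)²/61.4 + (56 - 61.3)²/61.3 + (56 - 61.3)²/61.3
   = 1.830 + 0.458 + 0.458
   = 2.75
p-value = 0.2533

Since p-value > α = 0.05, we fail to reject H₀.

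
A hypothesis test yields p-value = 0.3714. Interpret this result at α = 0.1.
Since p = 0.3714 > α = 0.1, fail to reject H₀.
There is insufficient evidence to reject the null hypothesis; the result is not statistically significant at the 0.1 level.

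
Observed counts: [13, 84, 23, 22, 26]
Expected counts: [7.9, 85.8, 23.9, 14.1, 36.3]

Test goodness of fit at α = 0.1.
Chi-square goodness of fit test:
H₀: observed counts match expected distribution
H₁: observed counts differ from expected distribution
df = k - 1 = 4
χ² = Σ(O - E)²/E
   = (13 - 7.9)²/7.9 + (84 - 85.8)²/85.8 + (23 - 23.9)²/23.9 + (22 - 14.1)²/14.1 + (26 - 36.3)²/36.3
   = 3.292 + 0.038 + 0.034 + 4.426 + 2.923
   = 10.71
p-value = 0.0300

Since p-value < α = 0.1, we reject H₀.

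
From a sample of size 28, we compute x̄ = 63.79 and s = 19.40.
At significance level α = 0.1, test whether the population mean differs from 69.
One-sample t-test:
H₀: μ = 69
H₁: μ ≠ 69
df = n - 1 = 27
t = (x̄ - μ₀) / (s/√n) = (63.79 - 69) / (19.40/√28) = -1.421
p-value = 0.1667

Since p-value > α = 0.1, we fail to reject H₀.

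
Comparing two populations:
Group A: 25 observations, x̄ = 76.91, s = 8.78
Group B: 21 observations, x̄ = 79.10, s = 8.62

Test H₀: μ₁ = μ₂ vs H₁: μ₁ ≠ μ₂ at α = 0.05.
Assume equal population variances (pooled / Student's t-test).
Student's two-sample t-test (equal variances):
H₀: μ₁ = μ₂
H₁: μ₁ ≠ μ₂
df = n₁ + n₂ - 2 = 44
Pooled variance s_p² = [(n₁-1)s₁² + (n₂-1)s₂²] / (n₁ + n₂ - 2) = [(24)(8.78²) + (20)(8.62²)] / 44 = 75.8229
SE = √(s_p²(1/n₁ + 1/n₂)) = √(75.8229 × (1/25 + 1/21)) = 2.5775
t = (x̄₁ - x̄₂) / SE = (76.91 - 79.10) / 2.5775 = -2.19 / 2.5775 = -0.850
p-value = 0.4001

Since p-value > α = 0.05, we fail to reject H₀.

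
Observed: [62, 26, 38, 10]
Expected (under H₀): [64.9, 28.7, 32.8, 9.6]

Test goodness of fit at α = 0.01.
Chi-square goodness of fit test:
H₀: observed counts match expected distribution
H₁: observed counts differ from expected distribution
df = k - 1 = 3
χ² = Σ(O - E)²/E
   = (62 - 64.9)²/64.9 + (26 - 28.7)²/28.7 + (38 - 32.8)²/32.8 + (10 - 9.6)²/9.6
   = 0.130 + 0.254 + 0.824 + 0.017
   = 1.22
p-value = 0.7471

Since p-value > α = 0.01, we fail to reject H₀.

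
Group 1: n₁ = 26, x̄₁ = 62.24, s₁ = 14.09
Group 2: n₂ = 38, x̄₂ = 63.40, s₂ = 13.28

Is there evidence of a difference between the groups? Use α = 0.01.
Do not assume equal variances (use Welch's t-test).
Welch's two-sample t-test:
H₀: μ₁ = μ₂
H₁: μ₁ ≠ μ₂
s₁²/n₁ = 14.09²/26 = 7.6357,  s₂²/n₂ = 13.28²/38 = 4.6410
SE = √(s₁²/n₁ + s₂²/n₂) = √(7.6357 + 4.6410) = 3.5038
df (Welch-Satterthwaite) = (s₁²/n₁ + s₂²/n₂)² / [(s₁²/n₁)²/(n₁-1) + (s₂²/n₂)²/(n₂-1)] ≈ 51.72
t = (x̄₁ - x̄₂) / SE = (62.24 - 63.40) / 3.5038 = -1.16 / 3.5038 = -0.331
p-value = 0.7419

Since p-value > α = 0.01, we fail to reject H₀.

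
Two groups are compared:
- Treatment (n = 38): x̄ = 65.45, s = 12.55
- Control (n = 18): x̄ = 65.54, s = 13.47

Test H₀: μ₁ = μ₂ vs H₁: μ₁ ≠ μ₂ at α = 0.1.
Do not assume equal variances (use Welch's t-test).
Welch's two-sample t-test:
H₀: μ₁ = μ₂
H₁: μ₁ ≠ μ₂
s₁²/n₁ = 12.55²/38 = 4.1448,  s₂²/n₂ = 13.47²/18 = 10.0801
SE = √(s₁²/n₁ + s₂²/n₂) = √(4.1448 + 10.0801) = 3.7716
df (Welch-Satterthwaite) = (s₁²/n₁ + s₂²/n₂)² / [(s₁²/n₁)²/(n₁-1) + (s₂²/n₂)²/(n₂-1)] ≈ 31.41
t = (x̄₁ - x̄₂) / SE = (65.45 - 65.54) / 3.7716 = -0.09 / 3.7716 = -0.024
p-value = 0.9811

Since p-value > α = 0.1, we fail to reject H₀.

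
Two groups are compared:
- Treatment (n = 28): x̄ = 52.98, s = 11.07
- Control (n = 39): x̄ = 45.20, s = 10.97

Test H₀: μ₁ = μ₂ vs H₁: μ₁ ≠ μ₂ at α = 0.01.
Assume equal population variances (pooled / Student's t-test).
Student's two-sample t-test (equal variances):
H₀: μ₁ = μ₂
H₁: μ₁ ≠ μ₂
df = n₁ + n₂ - 2 = 65
Pooled variance s_p² = [(n₁-1)s₁² + (n₂-1)s₂²] / (n₁ + n₂ - 2) = [(27)(11.07²) + (38)(10.97²)] / 65 = 121.2564
SE = √(s_p²(1/n₁ + 1/n₂)) = √(121.2564 × (1/28 + 1/39)) = 2.7276
t = (x̄₁ - x̄₂) / SE = (52.98 - 45.20) / 2.7276 = 7.78 / 2.7276 = 2.852
p-value = 0.0058

Since p-value < α = 0.01, we reject H₀.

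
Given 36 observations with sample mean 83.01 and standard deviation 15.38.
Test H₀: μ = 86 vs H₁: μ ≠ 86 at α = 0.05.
One-sample t-test:
H₀: μ = 86
H₁: μ ≠ 86
df = n - 1 = 35
t = (x̄ - μ₀) / (s/√n) = (83.01 - 86) / (15.38/√36) = -1.166
p-value = 0.2513

Since p-value > α = 0.05, we fail to reject H₀.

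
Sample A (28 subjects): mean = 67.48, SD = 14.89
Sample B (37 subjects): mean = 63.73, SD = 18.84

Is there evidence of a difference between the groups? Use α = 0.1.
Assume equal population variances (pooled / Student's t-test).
Student's two-sample t-test (equal variances):
H₀: μ₁ = μ₂
H₁: μ₁ ≠ μ₂
df = n₁ + n₂ - 2 = 63
Pooled variance s_p² = [(n₁-1)s₁² + (n₂-1)s₂²] / (n₁ + n₂ - 2) = [(27)(14.89²) + (36)(18.84²)] / 63 = 297.8455
SE = √(s_p²(1/n₁ + 1/n₂)) = √(297.8455 × (1/28 + 1/37)) = 4.3229
t = (x̄₁ - x̄₂) / SE = (67.48 - 63.73) / 4.3229 = 3.75 / 4.3229 = 0.867
p-value = 0.3890

Since p-value > α = 0.1, we fail to reject H₀.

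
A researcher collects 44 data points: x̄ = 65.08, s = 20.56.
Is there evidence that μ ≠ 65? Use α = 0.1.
One-sample t-test:
H₀: μ = 65
H₁: μ ≠ 65
df = n - 1 = 43
t = (x̄ - μ₀) / (s/√n) = (65.08 - 65) / (20.56/√44) = 0.026
p-value = 0.9795

Since p-value > α = 0.1, we fail to reject H₀.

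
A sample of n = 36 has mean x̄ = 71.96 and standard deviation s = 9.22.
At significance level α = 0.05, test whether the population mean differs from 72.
One-sample t-test:
H₀: μ = 72
H₁: μ ≠ 72
df = n - 1 = 35
t = (x̄ - μ₀) / (s/√n) = (71.96 - 72) / (9.22/√36) = -0.026
p-value = 0.9794

Since p-value > α = 0.05, we fail to reject H₀.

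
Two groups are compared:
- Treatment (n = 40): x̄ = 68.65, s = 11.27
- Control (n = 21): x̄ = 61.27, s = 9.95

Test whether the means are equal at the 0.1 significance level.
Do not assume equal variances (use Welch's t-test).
Welch's two-sample t-test:
H₀: μ₁ = μ₂
H₁: μ₁ ≠ μ₂
s₁²/n₁ = 11.27²/40 = 3.1753,  s₂²/n₂ = 9.95²/21 = 4.7144
SE = √(s₁²/n₁ + s₂²/n₂) = √(3.1753 + 4.7144) = 2.8089
df (Welch-Satterthwaite) = (s₁²/n₁ + s₂²/n₂)² / [(s₁²/n₁)²/(n₁-1) + (s₂²/n₂)²/(n₂-1)] ≈ 45.44
t = (x̄₁ - x̄₂) / SE = (68.65 - 61.27) / 2.8089 = 7.38 / 2.8089 = 2.627
p-value = 0.0117

Since p-value < α = 0.1, we reject H₀.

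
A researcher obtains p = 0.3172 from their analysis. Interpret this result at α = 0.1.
Since p = 0.3172 > α = 0.1, fail to reject H₀.
There is insufficient evidence to reject the null hypothesis; the result is not statistically significant at the 0.1 level.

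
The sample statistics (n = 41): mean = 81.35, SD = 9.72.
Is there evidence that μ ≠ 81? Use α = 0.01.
One-sample t-test:
H₀: μ = 81
H₁: μ ≠ 81
df = n - 1 = 40
t = (x̄ - μ₀) / (s/√n) = (81.35 - 81) / (9.72/√41) = 0.231
p-value = 0.8188

Since p-value > α = 0.01, we fail to reject H₀.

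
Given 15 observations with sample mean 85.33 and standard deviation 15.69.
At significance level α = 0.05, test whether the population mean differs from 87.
One-sample t-test:
H₀: μ = 87
H₁: μ ≠ 87
df = n - 1 = 14
t = (x̄ - μ₀) / (s/√n) = (85.33 - 87) / (15.69/√15) = -0.412
p-value = 0.6864

Since p-value > α = 0.05, we fail to reject H₀.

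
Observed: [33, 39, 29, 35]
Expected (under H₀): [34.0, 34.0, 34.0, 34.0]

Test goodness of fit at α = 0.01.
Chi-square goodness of fit test:
H₀: observed counts match expected distribution
H₁: observed counts differ from expected distribution
df = k - 1 = 3
χ² = Σ(O - E)²/E
   = (33 - 34.0)²/34.0 + (39 - 34.0)²/34.0 + (29 - 34.0)²/34.0 + (35 - 34.0)²/34.0
   = 0.029 + 0.735 + 0.735 + 0.029
   = 1.53
p-value = 0.6755

Since p-value > α = 0.01, we fail to reject H₀.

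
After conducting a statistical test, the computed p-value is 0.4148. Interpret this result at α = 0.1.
Since p = 0.4148 > α = 0.1, fail to reject H₀.
There is insufficient evidence to reject the null hypothesis; the result is not statistically significant at the 0.1 level.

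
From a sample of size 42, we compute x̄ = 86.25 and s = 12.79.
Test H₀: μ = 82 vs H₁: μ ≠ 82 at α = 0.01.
One-sample t-test:
H₀: μ = 82
H₁: μ ≠ 82
df = n - 1 = 41
t = (x̄ - μ₀) / (s/√n) = (86.25 - 82) / (12.79/√42) = 2.153
p-value = 0.0372

Since p-value > α = 0.01, we fail to reject H₀.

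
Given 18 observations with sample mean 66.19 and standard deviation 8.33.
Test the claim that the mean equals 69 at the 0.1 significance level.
One-sample t-test:
H₀: μ = 69
H₁: μ ≠ 69
df = n - 1 = 17
t = (x̄ - μ₀) / (s/√n) = (66.19 - 69) / (8.33/√18) = -1.431
p-value = 0.1705

Since p-value > α = 0.1, we fail to reject H₀.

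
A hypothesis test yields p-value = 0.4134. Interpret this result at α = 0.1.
Since p = 0.4134 > α = 0.1, fail to reject H₀.
There is insufficient evidence to reject the null hypothesis; the result is not statistically significant at the 0.1 level.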